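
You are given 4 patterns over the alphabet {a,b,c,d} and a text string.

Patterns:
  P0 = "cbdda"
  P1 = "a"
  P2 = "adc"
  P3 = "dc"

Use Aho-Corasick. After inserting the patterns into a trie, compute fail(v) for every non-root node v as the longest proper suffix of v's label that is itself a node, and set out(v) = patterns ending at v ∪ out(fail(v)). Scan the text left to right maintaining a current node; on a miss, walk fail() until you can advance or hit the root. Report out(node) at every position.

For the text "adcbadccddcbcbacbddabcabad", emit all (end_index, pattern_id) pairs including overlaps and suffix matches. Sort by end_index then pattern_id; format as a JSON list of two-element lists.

Construct AC machine:
Trie (insert patterns):
  n0 'ε': a→6 c→1 d→9
  n1 'c': b→2
  n2 'cb': d→3
  n3 'cbd': d→4
  n4 'cbdd': a→5
  n5 'cbdda': ·  ←P0
  n6 'a': d→7  ←P1
  n7 'ad': c→8
  n8 'adc': ·  ←P2
  n9 'd': c→10
  n10 'dc': ·  ←P3

Failure links (BFS by depth):
  n1('c'): parent n0 fail=0; on 'c' 0 → fail=0;  out ∅∪∅=∅
  n6('a'): parent n0 fail=0; on 'a' 0 → fail=0;  out {1}∪∅={1}
  n9('d'): parent n0 fail=0; on 'd' 0 → fail=0;  out ∅∪∅=∅
  n2('cb'): parent n1 fail=0; on 'b' 0 → fail=0;  out ∅∪∅=∅
  n7('ad'): parent n6 fail=0; on 'd' 0 → fail=9;  out ∅∪∅=∅
  n10('dc'): parent n9 fail=0; on 'c' 0 → fail=1;  out {3}∪∅={3}
  n3('cbd'): parent n2 fail=0; on 'd' 0 → fail=9;  out ∅∪∅=∅
  n8('adc'): parent n7 fail=9; on 'c' 9 → fail=10;  out {2}∪{3}={2,3}
  n4('cbdd'): parent n3 fail=9; on 'd' 9→0 → fail=9;  out ∅∪∅=∅
  n5('cbdda'): parent n4 fail=9; on 'a' 9→0 → fail=6;  out {0}∪{1}={0,1}

Run:
[0] read 'a'  n0⇒n6  → match P1@[0:0]
[1] read 'd'  n6⇒n7
[2] read 'c'  n7⇒n8  → match P2@[0:2],P3@[1:2]
[3] read 'b'  n8⇒n2 (via fail)
[4] read 'a'  n2⇒n6 (via fail)  → match P1@[4:4]
[5] read 'd'  n6⇒n7
[6] read 'c'  n7⇒n8  → match P2@[4:6],P3@[5:6]
[7] read 'c'  n8⇒n1 (via fail)
[8] read 'd'  n1⇒n9 (via fail)
[9] read 'd'  n9⇒n9 (via fail)
[10] read 'c'  n9⇒n10  → match P3@[9:10]
[11] read 'b'  n10⇒n2 (via fail)
[12] read 'c'  n2⇒n1 (via fail)
[13] read 'b'  n1⇒n2
[14] read 'a'  n2⇒n6 (via fail)  → match P1@[14:14]
[15] read 'c'  n6⇒n1 (via fail)
[16] read 'b'  n1⇒n2
[17] read 'd'  n2⇒n3
[18] read 'd'  n3⇒n4
[19] read 'a'  n4⇒n5  → match P0@[15:19],P1@[19:19]
[20] read 'b'  n5⇒n0 (via fail)
[21] read 'c'  n0⇒n1
[22] read 'a'  n1⇒n6 (via fail)  → match P1@[22:22]
[23] read 'b'  n6⇒n0 (via fail)
[24] read 'a'  n0⇒n6  → match P1@[24:24]
[25] read 'd'  n6⇒n7

Matches: [[0,1],[2,2],[2,3],[4,1],[6,2],[6,3],[10,3],[14,1],[19,0],[19,1],[22,1],[24,1]]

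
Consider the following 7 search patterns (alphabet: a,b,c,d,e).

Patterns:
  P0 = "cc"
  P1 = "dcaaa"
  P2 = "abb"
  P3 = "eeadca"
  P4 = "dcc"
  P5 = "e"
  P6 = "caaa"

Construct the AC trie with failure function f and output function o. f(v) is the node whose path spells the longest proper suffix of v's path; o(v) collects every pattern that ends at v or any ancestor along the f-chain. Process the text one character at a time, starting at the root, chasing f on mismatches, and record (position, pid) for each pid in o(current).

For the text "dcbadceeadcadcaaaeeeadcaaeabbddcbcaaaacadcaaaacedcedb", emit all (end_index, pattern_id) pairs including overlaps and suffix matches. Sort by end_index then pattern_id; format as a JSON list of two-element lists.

Construct AC machine:
Trie nodes:
  0='ε' goto a→8 c→1 d→3 e→11
  1='c' goto a→18 c→2
  2='cc' goto ·  [P0 ends]
  3='d' goto c→4
  4='dc' goto a→5 c→17
  5='dca' goto a→6
  6='dcaa' goto a→7
  7='dcaaa' goto ·  [P1 ends]
  8='a' goto b→9
  9='ab' goto b→10
  10='abb' goto ·  [P2 ends]
  11='e' goto e→12  [P5 ends]
  12='ee' goto a→13
  13='eea' goto d→14
  14='eead' goto c→15
  15='eeadc' goto a→16
  16='eeadca' goto ·  [P3 ends]
  17='dcc' goto ·  [P4 ends]
  18='ca' goto a→19
  19='caa' goto a→20
  20='caaa' goto ·  [P6 ends]

BFS fail/out derivation:
  fail(1) 'c': from fail(0)=0 chase 'c': 0 ⇒ 0;  out=∅∪out(0)=∅
  fail(3) 'd': from fail(0)=0 chase 'd': 0 ⇒ 0;  out=∅∪out(0)=∅
  fail(8) 'a': from fail(0)=0 chase 'a': 0 ⇒ 0;  out=∅∪out(0)=∅
  fail(11) 'e': from fail(0)=0 chase 'e': 0 ⇒ 0;  out={5}∪out(0)={5}
  fail(2) 'cc': from fail(1)=0 chase 'c': 0 ⇒ 1;  out={0}∪out(1)={0}
  fail(4) 'dc': from fail(3)=0 chase 'c': 0 ⇒ 1;  out=∅∪out(1)=∅
  fail(9) 'ab': from fail(8)=0 chase 'b': 0 ⇒ 0;  out=∅∪out(0)=∅
  fail(12) 'ee': from fail(11)=0 chase 'e': 0 ⇒ 11;  out=∅∪out(11)={5}
  fail(18) 'ca': from fail(1)=0 chase 'a': 0 ⇒ 8;  out=∅∪out(8)=∅
  fail(5) 'dca': from fail(4)=1 chase 'a': 1 ⇒ 18;  out=∅∪out(18)=∅
  fail(10) 'abb': from fail(9)=0 chase 'b': 0 ⇒ 0;  out={2}∪out(0)={2}
  fail(13) 'eea': from fail(12)=11 chase 'a': 11→0 ⇒ 8;  out=∅∪out(8)=∅
  fail(17) 'dcc': from fail(4)=1 chase 'c': 1 ⇒ 2;  out={4}∪out(2)={0,4}
  fail(19) 'caa': from fail(18)=8 chase 'a': 8→0 ⇒ 8;  out=∅∪out(8)=∅
  fail(6) 'dcaa': from fail(5)=18 chase 'a': 18 ⇒ 19;  out=∅∪out(19)=∅
  fail(14) 'eead': from fail(13)=8 chase 'd': 8→0 ⇒ 3;  out=∅∪out(3)=∅
  fail(20) 'caaa': from fail(19)=8 chase 'a': 8→0 ⇒ 8;  out={6}∪out(8)={6}
  fail(7) 'dcaaa': from fail(6)=19 chase 'a': 19 ⇒ 20;  out={1}∪out(20)={1,6}
  fail(15) 'eeadc': from fail(14)=3 chase 'c': 3 ⇒ 4;  out=∅∪out(4)=∅
  fail(16) 'eeadca': from fail(15)=4 chase 'a': 4 ⇒ 5;  out={3}∪out(5)={3}

Text stream:
[0] read 'd'  n0⇒n3
[1] read 'c'  n3⇒n4
[2] read 'b'  n4⇒n0 (fail-walked)
[3] read 'a'  n0⇒n8
[4] read 'd'  n8⇒n3 (fail-walked)
[5] read 'c'  n3⇒n4
[6] read 'e'  n4⇒n11 (fail-walked)  emit P5@[6:6]
[7] read 'e'  n11⇒n12  emit P5@[7:7]
[8] read 'a'  n12⇒n13
[9] read 'd'  n13⇒n14
[10] read 'c'  n14⇒n15
[11] read 'a'  n15⇒n16  emit P3@[6:11]
[12] read 'd'  n16⇒n3 (fail-walked)
[13] read 'c'  n3⇒n4
[14] read 'a'  n4⇒n5
[15] read 'a'  n5⇒n6
[16] read 'a'  n6⇒n7  emit P1@[12:16],P6@[13:16]
[17] read 'e'  n7⇒n11 (fail-walked)  emit P5@[17:17]
[18] read 'e'  n11⇒n12  emit P5@[18:18]
[19] read 'e'  n12⇒n12 (fail-walked)  emit P5@[19:19]
[20] read 'a'  n12⇒n13
[21] read 'd'  n13⇒n14
[22] read 'c'  n14⇒n15
[23] read 'a'  n15⇒n16  emit P3@[18:23]
[24] read 'a'  n16⇒n6 (fail-walked)
[25] read 'e'  n6⇒n11 (fail-walked)  emit P5@[25:25]
[26] read 'a'  n11⇒n8 (fail-walked)
[27] read 'b'  n8⇒n9
[28] read 'b'  n9⇒n10  emit P2@[26:28]
[29] read 'd'  n10⇒n3 (fail-walked)
[30] read 'd'  n3⇒n3 (fail-walked)
[31] read 'c'  n3⇒n4
[32] read 'b'  n4⇒n0 (fail-walked)
[33] read 'c'  n0⇒n1
[34] read 'a'  n1⇒n18
[35] read 'a'  n18⇒n19
[36] read 'a'  n19⇒n20  emit P6@[33:36]
[37] read 'a'  n20⇒n8 (fail-walked)
[38] read 'c'  n8⇒n1 (fail-walked)
[39] read 'a'  n1⇒n18
[40] read 'd'  n18⇒n3 (fail-walked)
[41] read 'c'  n3⇒n4
[42] read 'a'  n4⇒n5
[43] read 'a'  n5⇒n6
[44] read 'a'  n6⇒n7  emit P1@[40:44],P6@[41:44]
[45] read 'a'  n7⇒n8 (fail-walked)
[46] read 'c'  n8⇒n1 (fail-walked)
[47] read 'e'  n1⇒n11 (fail-walked)  emit P5@[47:47]
[48] read 'd'  n11⇒n3 (fail-walked)
[49] read 'c'  n3⇒n4
[50] read 'e'  n4⇒n11 (fail-walked)  emit P5@[50:50]
[51] read 'd'  n11⇒n3 (fail-walked)
[52] read 'b'  n3⇒n0 (fail-walked)

All matches (sorted): [[6,5],[7,5],[11,3],[16,1],[16,6],[17,5],[18,5],[19,5],[23,3],[25,5],[28,2],[36,6],[44,1],[44,6],[47,5],[50,5]]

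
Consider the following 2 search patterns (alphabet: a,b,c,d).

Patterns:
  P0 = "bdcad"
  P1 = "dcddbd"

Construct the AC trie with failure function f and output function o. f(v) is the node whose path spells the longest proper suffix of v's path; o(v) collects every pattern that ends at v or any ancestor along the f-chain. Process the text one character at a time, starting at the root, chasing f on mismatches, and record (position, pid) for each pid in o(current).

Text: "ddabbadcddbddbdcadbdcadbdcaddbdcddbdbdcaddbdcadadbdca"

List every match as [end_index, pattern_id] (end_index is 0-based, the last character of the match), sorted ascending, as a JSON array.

Construct AC machine:
Trie (insert patterns):
  0='ε' goto b→1 d→6
  1='b' goto d→2
  2='bd' goto c→3
  3='bdc' goto a→4
  4='bdca' goto d→5
  5='bdcad' goto ·  [P0 ends]
  6='d' goto c→7
  7='dc' goto d→8
  8='dcd' goto d→9
  9='dcdd' goto b→10
  10='dcddb' goto d→11
  11='dcddbd' goto ·  [P1 ends]

Failure links (BFS by depth):
  fail(1) 'b': from fail(0)=0 chase 'b': 0 ⇒ 0;  out=∅∪out(0)=∅
  fail(6) 'd': from fail(0)=0 chase 'd': 0 ⇒ 0;  out=∅∪out(0)=∅
  fail(2) 'bd': from fail(1)=0 chase 'd': 0 ⇒ 6;  out=∅∪out(6)=∅
  fail(7) 'dc': from fail(6)=0 chase 'c': 0 ⇒ 0;  out=∅∪out(0)=∅
  fail(3) 'bdc': from fail(2)=6 chase 'c': 6 ⇒ 7;  out=∅∪out(7)=∅
  fail(8) 'dcd': from fail(7)=0 chase 'd': 0 ⇒ 6;  out=∅∪out(6)=∅
  fail(4) 'bdca': from fail(3)=7 chase 'a': 7→0 ⇒ 0;  out=∅∪out(0)=∅
  fail(9) 'dcdd': from fail(8)=6 chase 'd': 6→0 ⇒ 6;  out=∅∪out(6)=∅
  fail(5) 'bdcad': from fail(4)=0 chase 'd': 0 ⇒ 6;  out={0}∪out(6)={0}
  fail(10) 'dcddb': from fail(9)=6 chase 'b': 6→0 ⇒ 1;  out=∅∪out(1)=∅
  fail(11) 'dcddbd': from fail(10)=1 chase 'd': 1 ⇒ 2;  out={1}∪out(2)={1}

Text stream:
[0] read 'd'  n0⇒n6
[1] read 'd'  n6⇒n6 (fail-walked)
[2] read 'a'  n6⇒n0 (fail-walked)
[3] read 'b'  n0⇒n1
[4] read 'b'  n1⇒n1 (fail-walked)
[5] read 'a'  n1⇒n0 (fail-walked)
[6] read 'd'  n0⇒n6
[7] read 'c'  n6⇒n7
[8] read 'd'  n7⇒n8
[9] read 'd'  n8⇒n9
[10] read 'b'  n9⇒n10
[11] read 'd'  n10⇒n11  emit P1@[6:11]
[12] read 'd'  n11⇒n6 (fail-walked)
[13] read 'b'  n6⇒n1 (fail-walked)
[14] read 'd'  n1⇒n2
[15] read 'c'  n2⇒n3
[16] read 'a'  n3⇒n4
[17] read 'd'  n4⇒n5  emit P0@[13:17]
[18] read 'b'  n5⇒n1 (fail-walked)
[19] read 'd'  n1⇒n2
[20] read 'c'  n2⇒n3
[21] read 'a'  n3⇒n4
[22] read 'd'  n4⇒n5  emit P0@[18:22]
[23] read 'b'  n5⇒n1 (fail-walked)
[24] read 'd'  n1⇒n2
[25] read 'c'  n2⇒n3
[26] read 'a'  n3⇒n4
[27] read 'd'  n4⇒n5  emit P0@[23:27]
[28] read 'd'  n5⇒n6 (fail-walked)
[29] read 'b'  n6⇒n1 (fail-walked)
[30] read 'd'  n1⇒n2
[31] read 'c'  n2⇒n3
[32] read 'd'  n3⇒n8 (fail-walked)
[33] read 'd'  n8⇒n9
[34] read 'b'  n9⇒n10
[35] read 'd'  n10⇒n11  emit P1@[30:35]
[36] read 'b'  n11⇒n1 (fail-walked)
[37] read 'd'  n1⇒n2
[38] read 'c'  n2⇒n3
[39] read 'a'  n3⇒n4
[40] read 'd'  n4⇒n5  emit P0@[36:40]
[41] read 'd'  n5⇒n6 (fail-walked)
[42] read 'b'  n6⇒n1 (fail-walked)
[43] read 'd'  n1⇒n2
[44] read 'c'  n2⇒n3
[45] read 'a'  n3⇒n4
[46] read 'd'  n4⇒n5  emit P0@[42:46]
[47] read 'a'  n5⇒n0 (fail-walked)
[48] read 'd'  n0⇒n6
[49] read 'b'  n6⇒n1 (fail-walked)
[50] read 'd'  n1⇒n2
[51] read 'c'  n2⇒n3
[52] read 'a'  n3⇒n4

All matches (sorted): [[11,1],[17,0],[22,0],[27,0],[35,1],[40,0],[46,0]]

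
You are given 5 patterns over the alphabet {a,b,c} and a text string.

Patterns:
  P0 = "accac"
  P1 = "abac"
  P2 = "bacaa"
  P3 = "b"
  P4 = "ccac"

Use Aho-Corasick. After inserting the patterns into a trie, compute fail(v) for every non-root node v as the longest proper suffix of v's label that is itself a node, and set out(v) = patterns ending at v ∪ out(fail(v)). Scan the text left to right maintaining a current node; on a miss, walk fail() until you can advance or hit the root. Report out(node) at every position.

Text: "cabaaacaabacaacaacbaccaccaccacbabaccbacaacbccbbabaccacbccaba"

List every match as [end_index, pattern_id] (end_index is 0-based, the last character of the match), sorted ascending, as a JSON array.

Build:
Trie nodes:
  0='ε' goto a→1 b→9 c→14
  1='a' goto b→6 c→2
  2='ac' goto c→3
  3='acc' goto a→4
  4='acca' goto c→5
  5='accac' goto ·  [P0 ends]
  6='ab' goto a→7
  7='aba' goto c→8
  8='abac' goto ·  [P1 ends]
  9='b' goto a→10  [P3 ends]
  10='ba' goto c→11
  11='bac' goto a→12
  12='baca' goto a→13
  13='bacaa' goto ·  [P2 ends]
  14='c' goto c→15
  15='cc' goto a→16
  16='cca' goto c→17
  17='ccac' goto ·  [P4 ends]

Failure links (BFS by depth):
  fail(1) 'a': from fail(0)=0 chase 'a': 0 ⇒ 0;  out=∅∪out(0)=∅
  fail(9) 'b': from fail(0)=0 chase 'b': 0 ⇒ 0;  out={3}∪out(0)={3}
  fail(14) 'c': from fail(0)=0 chase 'c': 0 ⇒ 0;  out=∅∪out(0)=∅
  fail(2) 'ac': from fail(1)=0 chase 'c': 0 ⇒ 14;  out=∅∪out(14)=∅
  fail(6) 'ab': from fail(1)=0 chase 'b': 0 ⇒ 9;  out=∅∪out(9)={3}
  fail(10) 'ba': from fail(9)=0 chase 'a': 0 ⇒ 1;  out=∅∪out(1)=∅
  fail(15) 'cc': from fail(14)=0 chase 'c': 0 ⇒ 14;  out=∅∪out(14)=∅
  fail(3) 'acc': from fail(2)=14 chase 'c': 14 ⇒ 15;  out=∅∪out(15)=∅
  fail(7) 'aba': from fail(6)=9 chase 'a': 9 ⇒ 10;  out=∅∪out(10)=∅
  fail(11) 'bac': from fail(10)=1 chase 'c': 1 ⇒ 2;  out=∅∪out(2)=∅
  fail(16) 'cca': from fail(15)=14 chase 'a': 14→0 ⇒ 1;  out=∅∪out(1)=∅
  fail(4) 'acca': from fail(3)=15 chase 'a': 15 ⇒ 16;  out=∅∪out(16)=∅
  fail(8) 'abac': from fail(7)=10 chase 'c': 10 ⇒ 11;  out={1}∪out(11)={1}
  fail(12) 'baca': from fail(11)=2 chase 'a': 2→14→0 ⇒ 1;  out=∅∪out(1)=∅
  fail(17) 'ccac': from fail(16)=1 chase 'c': 1 ⇒ 2;  out={4}∪out(2)={4}
  fail(5) 'accac': from fail(4)=16 chase 'c': 16 ⇒ 17;  out={0}∪out(17)={0,4}
  fail(13) 'bacaa': from fail(12)=1 chase 'a': 1→0 ⇒ 1;  out={2}∪out(1)={2}

Scan:
i=0 'c': node 0→14
i=1 'a': node 14→1 (fail-walked)
i=2 'b': node 1→6  ** P3@[2:2]
i=3 'a': node 6→7
i=4 'a': node 7→1 (fail-walked)
i=5 'a': node 1→1 (fail-walked)
i=6 'c': node 1→2
i=7 'a': node 2→1 (fail-walked)
i=8 'a': node 1→1 (fail-walked)
i=9 'b': node 1→6  ** P3@[9:9]
i=10 'a': node 6→7
i=11 'c': node 7→8  ** P1@[8:11]
i=12 'a': node 8→12 (fail-walked)
i=13 'a': node 12→13  ** P2@[9:13]
i=14 'c': node 13→2 (fail-walked)
i=15 'a': node 2→1 (fail-walked)
i=16 'a': node 1→1 (fail-walked)
i=17 'c': node 1→2
i=18 'b': node 2→9 (fail-walked)  ** P3@[18:18]
i=19 'a': node 9→10
i=20 'c': node 10→11
i=21 'c': node 11→3 (fail-walked)
i=22 'a': node 3→4
i=23 'c': node 4→5  ** P0@[19:23],P4@[20:23]
i=24 'c': node 5→3 (fail-walked)
i=25 'a': node 3→4
i=26 'c': node 4→5  ** P0@[22:26],P4@[23:26]
i=27 'c': node 5→3 (fail-walked)
i=28 'a': node 3→4
i=29 'c': node 4→5  ** P0@[25:29],P4@[26:29]
i=30 'b': node 5→9 (fail-walked)  ** P3@[30:30]
i=31 'a': node 9→10
i=32 'b': node 10→6 (fail-walked)  ** P3@[32:32]
i=33 'a': node 6→7
i=34 'c': node 7→8  ** P1@[31:34]
i=35 'c': node 8→3 (fail-walked)
i=36 'b': node 3→9 (fail-walked)  ** P3@[36:36]
i=37 'a': node 9→10
i=38 'c': node 10→11
i=39 'a': node 11→12
i=40 'a': node 12→13  ** P2@[36:40]
i=41 'c': node 13→2 (fail-walked)
i=42 'b': node 2→9 (fail-walked)  ** P3@[42:42]
i=43 'c': node 9→14 (fail-walked)
i=44 'c': node 14→15
i=45 'b': node 15→9 (fail-walked)  ** P3@[45:45]
i=46 'b': node 9→9 (fail-walked)  ** P3@[46:46]
i=47 'a': node 9→10
i=48 'b': node 10→6 (fail-walked)  ** P3@[48:48]
i=49 'a': node 6→7
i=50 'c': node 7→8  ** P1@[47:50]
i=51 'c': node 8→3 (fail-walked)
i=52 'a': node 3→4
i=53 'c': node 4→5  ** P0@[49:53],P4@[50:53]
i=54 'b': node 5→9 (fail-walked)  ** P3@[54:54]
i=55 'c': node 9→14 (fail-walked)
i=56 'c': node 14→15
i=57 'a': node 15→16
i=58 'b': node 16→6 (fail-walked)  ** P3@[58:58]
i=59 'a': node 6→7

Matches: [[2,3],[9,3],[11,1],[13,2],[18,3],[23,0],[23,4],[26,0],[26,4],[29,0],[29,4],[30,3],[32,3],[34,1],[36,3],[40,2],[42,3],[45,3],[46,3],[48,3],[50,1],[53,0],[53,4],[54,3],[58,3]]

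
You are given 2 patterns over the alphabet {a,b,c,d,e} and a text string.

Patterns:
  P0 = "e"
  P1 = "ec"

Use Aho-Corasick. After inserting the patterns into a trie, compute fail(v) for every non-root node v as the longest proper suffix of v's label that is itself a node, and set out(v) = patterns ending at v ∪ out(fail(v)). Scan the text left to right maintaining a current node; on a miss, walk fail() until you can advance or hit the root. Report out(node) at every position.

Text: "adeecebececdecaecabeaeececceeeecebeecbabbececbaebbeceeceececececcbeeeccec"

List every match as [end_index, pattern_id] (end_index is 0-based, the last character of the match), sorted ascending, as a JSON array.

Construct AC machine:
Trie (insert patterns):
  n0 'ε': e→1
  n1 'e': c→2  [P0 ends]
  n2 'ec': ·  [P1 ends]

BFS fail/out derivation:
  fail(1) 'e': from fail(0)=0 chase 'e': 0 ⇒ 0;  out={0}∪out(0)={0}
  fail(2) 'ec': from fail(1)=0 chase 'c': 0 ⇒ 0;  out={1}∪out(0)={1}

Scan:
[0] read 'a'  n0⇒n0
[1] read 'd'  n0⇒n0
[2] read 'e'  n0⇒n1  → match P0@[2:2]
[3] read 'e'  n1⇒n1 (via fail)  → match P0@[3:3]
[4] read 'c'  n1⇒n2  → match P1@[3:4]
[5] read 'e'  n2⇒n1 (via fail)  → match P0@[5:5]
[6] read 'b'  n1⇒n0 (via fail)
[7] read 'e'  n0⇒n1  → match P0@[7:7]
[8] read 'c'  n1⇒n2  → match P1@[7:8]
[9] read 'e'  n2⇒n1 (via fail)  → match P0@[9:9]
[10] read 'c'  n1⇒n2  → match P1@[9:10]
[11] read 'd'  n2⇒n0 (via fail)
[12] read 'e'  n0⇒n1  → match P0@[12:12]
[13] read 'c'  n1⇒n2  → match P1@[12:13]
[14] read 'a'  n2⇒n0 (via fail)
[15] read 'e'  n0⇒n1  → match P0@[15:15]
[16] read 'c'  n1⇒n2  → match P1@[15:16]
[17] read 'a'  n2⇒n0 (via fail)
[18] read 'b'  n0⇒n0
[19] read 'e'  n0⇒n1  → match P0@[19:19]
[20] read 'a'  n1⇒n0 (via fail)
[21] read 'e'  n0⇒n1  → match P0@[21:21]
[22] read 'e'  n1⇒n1 (via fail)  → match P0@[22:22]
[23] read 'c'  n1⇒n2  → match P1@[22:23]
[24] read 'e'  n2⇒n1 (via fail)  → match P0@[24:24]
[25] read 'c'  n1⇒n2  → match P1@[24:25]
[26] read 'c'  n2⇒n0 (via fail)
[27] read 'e'  n0⇒n1  → match P0@[27:27]
[28] read 'e'  n1⇒n1 (via fail)  → match P0@[28:28]
[29] read 'e'  n1⇒n1 (via fail)  → match P0@[29:29]
[30] read 'e'  n1⇒n1 (via fail)  → match P0@[30:30]
[31] read 'c'  n1⇒n2  → match P1@[30:31]
[32] read 'e'  n2⇒n1 (via fail)  → match P0@[32:32]
[33] read 'b'  n1⇒n0 (via fail)
[34] read 'e'  n0⇒n1  → match P0@[34:34]
[35] read 'e'  n1⇒n1 (via fail)  → match P0@[35:35]
[36] read 'c'  n1⇒n2  → match P1@[35:36]
[37] read 'b'  n2⇒n0 (via fail)
[38] read 'a'  n0⇒n0
[39] read 'b'  n0⇒n0
[40] read 'b'  n0⇒n0
[41] read 'e'  n0⇒n1  → match P0@[41:41]
[42] read 'c'  n1⇒n2  → match P1@[41:42]
[43] read 'e'  n2⇒n1 (via fail)  → match P0@[43:43]
[44] read 'c'  n1⇒n2  → match P1@[43:44]
[45] read 'b'  n2⇒n0 (via fail)
[46] read 'a'  n0⇒n0
[47] read 'e'  n0⇒n1  → match P0@[47:47]
[48] read 'b'  n1⇒n0 (via fail)
[49] read 'b'  n0⇒n0
[50] read 'e'  n0⇒n1  → match P0@[50:50]
[51] read 'c'  n1⇒n2  → match P1@[50:51]
[52] read 'e'  n2⇒n1 (via fail)  → match P0@[52:52]
[53] read 'e'  n1⇒n1 (via fail)  → match P0@[53:53]
[54] read 'c'  n1⇒n2  → match P1@[53:54]
[55] read 'e'  n2⇒n1 (via fail)  → match P0@[55:55]
[56] read 'e'  n1⇒n1 (via fail)  → match P0@[56:56]
[57] read 'c'  n1⇒n2  → match P1@[56:57]
[58] read 'e'  n2⇒n1 (via fail)  → match P0@[58:58]
[59] read 'c'  n1⇒n2  → match P1@[58:59]
[60] read 'e'  n2⇒n1 (via fail)  → match P0@[60:60]
[61] read 'c'  n1⇒n2  → match P1@[60:61]
[62] read 'e'  n2⇒n1 (via fail)  → match P0@[62:62]
[63] read 'c'  n1⇒n2  → match P1@[62:63]
[64] read 'c'  n2⇒n0 (via fail)
[65] read 'b'  n0⇒n0
[66] read 'e'  n0⇒n1  → match P0@[66:66]
[67] read 'e'  n1⇒n1 (via fail)  → match P0@[67:67]
[68] read 'e'  n1⇒n1 (via fail)  → match P0@[68:68]
[69] read 'c'  n1⇒n2  → match P1@[68:69]
[70] read 'c'  n2⇒n0 (via fail)
[71] read 'e'  n0⇒n1  → match P0@[71:71]
[72] read 'c'  n1⇒n2  → match P1@[71:72]

Result: [[2,0],[3,0],[4,1],[5,0],[7,0],[8,1],[9,0],[10,1],[12,0],[13,1],[15,0],[16,1],[19,0],[21,0],[22,0],[23,1],[24,0],[25,1],[27,0],[28,0],[29,0],[30,0],[31,1],[32,0],[34,0],[35,0],[36,1],[41,0],[42,1],[43,0],[44,1],[47,0],[50,0],[51,1],[52,0],[53,0],[54,1],[55,0],[56,0],[57,1],[58,0],[59,1],[60,0],[61,1],[62,0],[63,1],[66,0],[67,0],[68,0],[69,1],[71,0],[72,1]]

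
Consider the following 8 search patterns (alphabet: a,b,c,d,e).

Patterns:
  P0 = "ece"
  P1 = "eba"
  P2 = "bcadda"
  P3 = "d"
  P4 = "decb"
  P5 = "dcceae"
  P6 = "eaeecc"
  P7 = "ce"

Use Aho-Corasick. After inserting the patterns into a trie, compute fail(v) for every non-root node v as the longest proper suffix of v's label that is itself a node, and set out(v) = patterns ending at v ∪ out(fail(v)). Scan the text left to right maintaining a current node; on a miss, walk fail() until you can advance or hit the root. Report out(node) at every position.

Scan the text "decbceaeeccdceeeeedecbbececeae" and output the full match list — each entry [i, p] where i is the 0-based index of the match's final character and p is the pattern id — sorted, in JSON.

Build:
Trie nodes:
  0='ε' goto b→6 c→26 d→12 e→1
  1='e' goto a→21 b→4 c→2
  2='ec' goto e→3
  3='ece' goto ·  ←P0
  4='eb' goto a→5
  5='eba' goto ·  ←P1
  6='b' goto c→7
  7='bc' goto a→8
  8='bca' goto d→9
  9='bcad' goto d→10
  10='bcadd' goto a→11
  11='bcadda' goto ·  ←P2
  12='d' goto c→16 e→13  ←P3
  13='de' goto c→14
  14='dec' goto b→15
  15='decb' goto ·  ←P4
  16='dc' goto c→17
  17='dcc' goto e→18
  18='dcce' goto a→19
  19='dccea' goto e→20
  20='dcceae' goto ·  ←P5
  21='ea' goto e→22
  22='eae' goto e→23
  23='eaee' goto c→24
  24='eaeec' goto c→25
  25='eaeecc' goto ·  ←P6
  26='c' goto e→27
  27='ce' goto ·  ←P7

BFS fail/out derivation:
  fail(1) 'e': from fail(0)=0 chase 'e': 0 ⇒ 0;  out=∅∪out(0)=∅
  fail(6) 'b': from fail(0)=0 chase 'b': 0 ⇒ 0;  out=∅∪out(0)=∅
  fail(12) 'd': from fail(0)=0 chase 'd': 0 ⇒ 0;  out={3}∪out(0)={3}
  fail(26) 'c': from fail(0)=0 chase 'c': 0 ⇒ 0;  out=∅∪out(0)=∅
  fail(2) 'ec': from fail(1)=0 chase 'c': 0 ⇒ 26;  out=∅∪out(26)=∅
  fail(4) 'eb': from fail(1)=0 chase 'b': 0 ⇒ 6;  out=∅∪out(6)=∅
  fail(7) 'bc': from fail(6)=0 chase 'c': 0 ⇒ 26;  out=∅∪out(26)=∅
  fail(13) 'de': from fail(12)=0 chase 'e': 0 ⇒ 1;  out=∅∪out(1)=∅
  fail(16) 'dc': from fail(12)=0 chase 'c': 0 ⇒ 26;  out=∅∪out(26)=∅
  fail(21) 'ea': from fail(1)=0 chase 'a': 0 ⇒ 0;  out=∅∪out(0)=∅
  fail(27) 'ce': from fail(26)=0 chase 'e': 0 ⇒ 1;  out={7}∪out(1)={7}
  fail(3) 'ece': from fail(2)=26 chase 'e': 26 ⇒ 27;  out={0}∪out(27)={0,7}
  fail(5) 'eba': from fail(4)=6 chase 'a': 6→0 ⇒ 0;  out={1}∪out(0)={1}
  fail(8) 'bca': from fail(7)=26 chase 'a': 26→0 ⇒ 0;  out=∅∪out(0)=∅
  fail(14) 'dec': from fail(13)=1 chase 'c': 1 ⇒ 2;  out=∅∪out(2)=∅
  fail(17) 'dcc': from fail(16)=26 chase 'c': 26→0 ⇒ 26;  out=∅∪out(26)=∅
  fail(22) 'eae': from fail(21)=0 chase 'e': 0 ⇒ 1;  out=∅∪out(1)=∅
  fail(9) 'bcad': from fail(8)=0 chase 'd': 0 ⇒ 12;  out=∅∪out(12)={3}
  fail(15) 'decb': from fail(14)=2 chase 'b': 2→26→0 ⇒ 6;  out={4}∪out(6)={4}
  fail(18) 'dcce': from fail(17)=26 chase 'e': 26 ⇒ 27;  out=∅∪out(27)={7}
  fail(23) 'eaee': from fail(22)=1 chase 'e': 1→0 ⇒ 1;  out=∅∪out(1)=∅
  fail(10) 'bcadd': from fail(9)=12 chase 'd': 12→0 ⇒ 12;  out=∅∪out(12)={3}
  fail(19) 'dccea': from fail(18)=27 chase 'a': 27→1 ⇒ 21;  out=∅∪out(21)=∅
  fail(24) 'eaeec': from fail(23)=1 chase 'c': 1 ⇒ 2;  out=∅∪out(2)=∅
  fail(11) 'bcadda': from fail(10)=12 chase 'a': 12→0 ⇒ 0;  out={2}∪out(0)={2}
  fail(20) 'dcceae': from fail(19)=21 chase 'e': 21 ⇒ 22;  out={5}∪out(22)={5}
  fail(25) 'eaeecc': from fail(24)=2 chase 'c': 2→26→0 ⇒ 26;  out={6}∪out(26)={6}

Run:
[0] read 'd'  n0⇒n12  emit P3@[0:0]
[1] read 'e'  n12⇒n13
[2] read 'c'  n13⇒n14
[3] read 'b'  n14⇒n15  emit P4@[0:3]
[4] read 'c'  n15⇒n7 ·f
[5] read 'e'  n7⇒n27 ·f  emit P7@[4:5]
[6] read 'a'  n27⇒n21 ·f
[7] read 'e'  n21⇒n22
[8] read 'e'  n22⇒n23
[9] read 'c'  n23⇒n24
[10] read 'c'  n24⇒n25  emit P6@[5:10]
[11] read 'd'  n25⇒n12 ·f  emit P3@[11:11]
[12] read 'c'  n12⇒n16
[13] read 'e'  n16⇒n27 ·f  emit P7@[12:13]
[14] read 'e'  n27⇒n1 ·f
[15] read 'e'  n1⇒n1 ·f
[16] read 'e'  n1⇒n1 ·f
[17] read 'e'  n1⇒n1 ·f
[18] read 'd'  n1⇒n12 ·f  emit P3@[18:18]
[19] read 'e'  n12⇒n13
[20] read 'c'  n13⇒n14
[21] read 'b'  n14⇒n15  emit P4@[18:21]
[22] read 'b'  n15⇒n6 ·f
[23] read 'e'  n6⇒n1 ·f
[24] read 'c'  n1⇒n2
[25] read 'e'  n2⇒n3  emit P0@[23:25],P7@[24:25]
[26] read 'c'  n3⇒n2 ·f
[27] read 'e'  n2⇒n3  emit P0@[25:27],P7@[26:27]
[28] read 'a'  n3⇒n21 ·f
[29] read 'e'  n21⇒n22

Result: [[0,3],[3,4],[5,7],[10,6],[11,3],[13,7],[18,3],[21,4],[25,0],[25,7],[27,0],[27,7]]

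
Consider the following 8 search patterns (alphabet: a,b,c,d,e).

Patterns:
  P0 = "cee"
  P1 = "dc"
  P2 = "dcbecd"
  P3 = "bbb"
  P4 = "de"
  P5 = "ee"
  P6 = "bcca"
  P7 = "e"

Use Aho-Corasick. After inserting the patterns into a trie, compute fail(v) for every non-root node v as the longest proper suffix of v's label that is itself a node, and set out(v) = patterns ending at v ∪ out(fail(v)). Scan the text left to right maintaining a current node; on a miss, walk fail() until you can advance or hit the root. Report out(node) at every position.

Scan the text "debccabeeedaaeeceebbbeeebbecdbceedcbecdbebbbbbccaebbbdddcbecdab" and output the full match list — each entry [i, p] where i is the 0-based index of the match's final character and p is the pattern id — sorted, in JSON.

Construct AC machine:
Trie (insert patterns):
  0='ε' goto b→10 c→1 d→4 e→14
  1='c' goto e→2
  2='ce' goto e→3
  3='cee' goto ·  ←P0
  4='d' goto c→5 e→13
  5='dc' goto b→6  ←P1
  6='dcb' goto e→7
  7='dcbe' goto c→8
  8='dcbec' goto d→9
  9='dcbecd' goto ·  ←P2
  10='b' goto b→11 c→16
  11='bb' goto b→12
  12='bbb' goto ·  ←P3
  13='de' goto ·  ←P4
  14='e' goto e→15  ←P7
  15='ee' goto ·  ←P5
  16='bc' goto c→17
  17='bcc' goto a→18
  18='bcca' goto ·  ←P6

BFS fail/out derivation:
  fail(1) 'c': from fail(0)=0 chase 'c': 0 ⇒ 0;  out=∅∪out(0)=∅
  fail(4) 'd': from fail(0)=0 chase 'd': 0 ⇒ 0;  out=∅∪out(0)=∅
  fail(10) 'b': from fail(0)=0 chase 'b': 0 ⇒ 0;  out=∅∪out(0)=∅
  fail(14) 'e': from fail(0)=0 chase 'e': 0 ⇒ 0;  out={7}∪out(0)={7}
  fail(2) 'ce': from fail(1)=0 chase 'e': 0 ⇒ 14;  out=∅∪out(14)={7}
  fail(5) 'dc': from fail(4)=0 chase 'c': 0 ⇒ 1;  out={1}∪out(1)={1}
  fail(11) 'bb': from fail(10)=0 chase 'b': 0 ⇒ 10;  out=∅∪out(10)=∅
  fail(13) 'de': from fail(4)=0 chase 'e': 0 ⇒ 14;  out={4}∪out(14)={4,7}
  fail(15) 'ee': from fail(14)=0 chase 'e': 0 ⇒ 14;  out={5}∪out(14)={5,7}
  fail(16) 'bc': from fail(10)=0 chase 'c': 0 ⇒ 1;  out=∅∪out(1)=∅
  fail(3) 'cee': from fail(2)=14 chase 'e': 14 ⇒ 15;  out={0}∪out(15)={0,5,7}
  fail(6) 'dcb': from fail(5)=1 chase 'b': 1→0 ⇒ 10;  out=∅∪out(10)=∅
  fail(12) 'bbb': from fail(11)=10 chase 'b': 10 ⇒ 11;  out={3}∪out(11)={3}
  fail(17) 'bcc': from fail(16)=1 chase 'c': 1→0 ⇒ 1;  out=∅∪out(1)=∅
  fail(7) 'dcbe': from fail(6)=10 chase 'e': 10→0 ⇒ 14;  out=∅∪out(14)={7}
  fail(18) 'bcca': from fail(17)=1 chase 'a': 1→0 ⇒ 0;  out={6}∪out(0)={6}
  fail(8) 'dcbec': from fail(7)=14 chase 'c': 14→0 ⇒ 1;  out=∅∪out(1)=∅
  fail(9) 'dcbecd': from fail(8)=1 chase 'd': 1→0 ⇒ 4;  out={2}∪out(4)={2}

Text stream:
pos 0 'd': at 4
pos 1 'e': at 13  emit P4@[0:1],P7@[1:1]
pos 2 'b': at 10 (fail-walked)
pos 3 'c': at 16
pos 4 'c': at 17
pos 5 'a': at 18  emit P6@[2:5]
pos 6 'b': at 10 (fail-walked)
pos 7 'e': at 14 (fail-walked)  emit P7@[7:7]
pos 8 'e': at 15  emit P5@[7:8],P7@[8:8]
pos 9 'e': at 15 (fail-walked)  emit P5@[8:9],P7@[9:9]
pos 10 'd': at 4 (fail-walked)
pos 11 'a': at 0 (fail-walked)
pos 12 'a': at 0
pos 13 'e': at 14  emit P7@[13:13]
pos 14 'e': at 15  emit P5@[13:14],P7@[14:14]
pos 15 'c': at 1 (fail-walked)
pos 16 'e': at 2  emit P7@[16:16]
pos 17 'e': at 3  emit P0@[15:17],P5@[16:17],P7@[17:17]
pos 18 'b': at 10 (fail-walked)
pos 19 'b': at 11
pos 20 'b': at 12  emit P3@[18:20]
pos 21 'e': at 14 (fail-walked)  emit P7@[21:21]
pos 22 'e': at 15  emit P5@[21:22],P7@[22:22]
pos 23 'e': at 15 (fail-walked)  emit P5@[22:23],P7@[23:23]
pos 24 'b': at 10 (fail-walked)
pos 25 'b': at 11
pos 26 'e': at 14 (fail-walked)  emit P7@[26:26]
pos 27 'c': at 1 (fail-walked)
pos 28 'd': at 4 (fail-walked)
pos 29 'b': at 10 (fail-walked)
pos 30 'c': at 16
pos 31 'e': at 2 (fail-walked)  emit P7@[31:31]
pos 32 'e': at 3  emit P0@[30:32],P5@[31:32],P7@[32:32]
pos 33 'd': at 4 (fail-walked)
pos 34 'c': at 5  emit P1@[33:34]
pos 35 'b': at 6
pos 36 'e': at 7  emit P7@[36:36]
pos 37 'c': at 8
pos 38 'd': at 9  emit P2@[33:38]
pos 39 'b': at 10 (fail-walked)
pos 40 'e': at 14 (fail-walked)  emit P7@[40:40]
pos 41 'b': at 10 (fail-walked)
pos 42 'b': at 11
pos 43 'b': at 12  emit P3@[41:43]
pos 44 'b': at 12 (fail-walked)  emit P3@[42:44]
pos 45 'b': at 12 (fail-walked)  emit P3@[43:45]
pos 46 'c': at 16 (fail-walked)
pos 47 'c': at 17
pos 48 'a': at 18  emit P6@[45:48]
pos 49 'e': at 14 (fail-walked)  emit P7@[49:49]
pos 50 'b': at 10 (fail-walked)
pos 51 'b': at 11
pos 52 'b': at 12  emit P3@[50:52]
pos 53 'd': at 4 (fail-walked)
pos 54 'd': at 4 (fail-walked)
pos 55 'd': at 4 (fail-walked)
pos 56 'c': at 5  emit P1@[55:56]
pos 57 'b': at 6
pos 58 'e': at 7  emit P7@[58:58]
pos 59 'c': at 8
pos 60 'd': at 9  emit P2@[55:60]
pos 61 'a': at 0 (fail-walked)
pos 62 'b': at 10

Result: [[1,4],[1,7],[5,6],[7,7],[8,5],[8,7],[9,5],[9,7],[13,7],[14,5],[14,7],[16,7],[17,0],[17,5],[17,7],[20,3],[21,7],[22,5],[22,7],[23,5],[23,7],[26,7],[31,7],[32,0],[32,5],[32,7],[34,1],[36,7],[38,2],[40,7],[43,3],[44,3],[45,3],[48,6],[49,7],[52,3],[56,1],[58,7],[60,2]]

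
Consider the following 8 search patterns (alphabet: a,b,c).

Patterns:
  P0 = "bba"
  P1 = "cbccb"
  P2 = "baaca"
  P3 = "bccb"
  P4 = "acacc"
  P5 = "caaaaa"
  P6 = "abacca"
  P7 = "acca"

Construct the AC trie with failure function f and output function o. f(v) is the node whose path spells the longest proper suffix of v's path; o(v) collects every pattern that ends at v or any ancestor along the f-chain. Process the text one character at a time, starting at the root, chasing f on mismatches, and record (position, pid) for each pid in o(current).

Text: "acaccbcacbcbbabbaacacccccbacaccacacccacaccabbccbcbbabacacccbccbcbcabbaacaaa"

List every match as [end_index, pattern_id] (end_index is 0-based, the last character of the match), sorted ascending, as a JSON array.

Build automaton:
Trie (insert patterns):
  0='ε' goto a→16 b→1 c→4
  1='b' goto a→9 b→2 c→13
  2='bb' goto a→3
  3='bba' goto ·  [P0 ends]
  4='c' goto a→21 b→5
  5='cb' goto c→6
  6='cbc' goto c→7
  7='cbcc' goto b→8
  8='cbccb' goto ·  [P1 ends]
  9='ba' goto a→10
  10='baa' goto c→11
  11='baac' goto a→12
  12='baaca' goto ·  [P2 ends]
  13='bc' goto c→14
  14='bcc' goto b→15
  15='bccb' goto ·  [P3 ends]
  16='a' goto b→26 c→17
  17='ac' goto a→18 c→31
  18='aca' goto c→19
  19='acac' goto c→20
  20='acacc' goto ·  [P4 ends]
  21='ca' goto a→22
  22='caa' goto a→23
  23='caaa' goto a→24
  24='caaaa' goto a→25
  25='caaaaa' goto ·  [P5 ends]
  26='ab' goto a→27
  27='aba' goto c→28
  28='abac' goto c→29
  29='abacc' goto a→30
  30='abacca' goto ·  [P6 ends]
  31='acc' goto a→32
  32='acca' goto ·  [P7 ends]

Failure links (BFS by depth):
  n1('b'): parent n0 fail=0; on 'b' 0 → fail=0;  out ∅∪∅=∅
  n4('c'): parent n0 fail=0; on 'c' 0 → fail=0;  out ∅∪∅=∅
  n16('a'): parent n0 fail=0; on 'a' 0 → fail=0;  out ∅∪∅=∅
  n2('bb'): parent n1 fail=0; on 'b' 0 → fail=1;  out ∅∪∅=∅
  n5('cb'): parent n4 fail=0; on 'b' 0 → fail=1;  out ∅∪∅=∅
  n9('ba'): parent n1 fail=0; on 'a' 0 → fail=16;  out ∅∪∅=∅
  n13('bc'): parent n1 fail=0; on 'c' 0 → fail=4;  out ∅∪∅=∅
  n17('ac'): parent n16 fail=0; on 'c' 0 → fail=4;  out ∅∪∅=∅
  n21('ca'): parent n4 fail=0; on 'a' 0 → fail=16;  out ∅∪∅=∅
  n26('ab'): parent n16 fail=0; on 'b' 0 → fail=1;  out ∅∪∅=∅
  n3('bba'): parent n2 fail=1; on 'a' 1 → fail=9;  out {0}∪∅={0}
  n6('cbc'): parent n5 fail=1; on 'c' 1 → fail=13;  out ∅∪∅=∅
  n10('baa'): parent n9 fail=16; on 'a' 16→0 → fail=16;  out ∅∪∅=∅
  n14('bcc'): parent n13 fail=4; on 'c' 4→0 → fail=4;  out ∅∪∅=∅
  n18('aca'): parent n17 fail=4; on 'a' 4 → fail=21;  out ∅∪∅=∅
  n22('caa'): parent n21 fail=16; on 'a' 16→0 → fail=16;  out ∅∪∅=∅
  n27('aba'): parent n26 fail=1; on 'a' 1 → fail=9;  out ∅∪∅=∅
  n31('acc'): parent n17 fail=4; on 'c' 4→0 → fail=4;  out ∅∪∅=∅
  n7('cbcc'): parent n6 fail=13; on 'c' 13 → fail=14;  out ∅∪∅=∅
  n11('baac'): parent n10 fail=16; on 'c' 16 → fail=17;  out ∅∪∅=∅
  n15('bccb'): parent n14 fail=4; on 'b' 4 → fail=5;  out {3}∪∅={3}
  n19('acac'): parent n18 fail=21; on 'c' 21→16 → fail=17;  out ∅∪∅=∅
  n23('caaa'): parent n22 fail=16; on 'a' 16→0 → fail=16;  out ∅∪∅=∅
  n28('abac'): parent n27 fail=9; on 'c' 9→16 → fail=17;  out ∅∪∅=∅
  n32('acca'): parent n31 fail=4; on 'a' 4 → fail=21;  out {7}∪∅={7}
  n8('cbccb'): parent n7 fail=14; on 'b' 14 → fail=15;  out {1}∪{3}={1,3}
  n12('baaca'): parent n11 fail=17; on 'a' 17 → fail=18;  out {2}∪∅={2}
  n20('acacc'): parent n19 fail=17; on 'c' 17 → fail=31;  out {4}∪∅={4}
  n24('caaaa'): parent n23 fail=16; on 'a' 16→0 → fail=16;  out ∅∪∅=∅
  n29('abacc'): parent n28 fail=17; on 'c' 17 → fail=31;  out ∅∪∅=∅
  n25('caaaaa'): parent n24 fail=16; on 'a' 16→0 → fail=16;  out {5}∪∅={5}
  n30('abacca'): parent n29 fail=31; on 'a' 31 → fail=32;  out {6}∪{7}={6,7}

Text stream:
[0] read 'a'  n0⇒n16
[1] read 'c'  n16⇒n17
[2] read 'a'  n17⇒n18
[3] read 'c'  n18⇒n19
[4] read 'c'  n19⇒n20  emit P4@[0:4]
[5] read 'b'  n20⇒n5 ·f
[6] read 'c'  n5⇒n6
[7] read 'a'  n6⇒n21 ·f
[8] read 'c'  n21⇒n17 ·f
[9] read 'b'  n17⇒n5 ·f
[10] read 'c'  n5⇒n6
[11] read 'b'  n6⇒n5 ·f
[12] read 'b'  n5⇒n2 ·f
[13] read 'a'  n2⇒n3  emit P0@[11:13]
[14] read 'b'  n3⇒n26 ·f
[15] read 'b'  n26⇒n2 ·f
[16] read 'a'  n2⇒n3  emit P0@[14:16]
[17] read 'a'  n3⇒n10 ·f
[18] read 'c'  n10⇒n11
[19] read 'a'  n11⇒n12  emit P2@[15:19]
[20] read 'c'  n12⇒n19 ·f
[21] read 'c'  n19⇒n20  emit P4@[17:21]
[22] read 'c'  n20⇒n4 ·f
[23] read 'c'  n4⇒n4 ·f
[24] read 'c'  n4⇒n4 ·f
[25] read 'b'  n4⇒n5
[26] read 'a'  n5⇒n9 ·f
[27] read 'c'  n9⇒n17 ·f
[28] read 'a'  n17⇒n18
[29] read 'c'  n18⇒n19
[30] read 'c'  n19⇒n20  emit P4@[26:30]
[31] read 'a'  n20⇒n32 ·f  emit P7@[28:31]
[32] read 'c'  n32⇒n17 ·f
[33] read 'a'  n17⇒n18
[34] read 'c'  n18⇒n19
[35] read 'c'  n19⇒n20  emit P4@[31:35]
[36] read 'c'  n20⇒n4 ·f
[37] read 'a'  n4⇒n21
[38] read 'c'  n21⇒n17 ·f
[39] read 'a'  n17⇒n18
[40] read 'c'  n18⇒n19
[41] read 'c'  n19⇒n20  emit P4@[37:41]
[42] read 'a'  n20⇒n32 ·f  emit P7@[39:42]
[43] read 'b'  n32⇒n26 ·f
[44] read 'b'  n26⇒n2 ·f
[45] read 'c'  n2⇒n13 ·f
[46] read 'c'  n13⇒n14
[47] read 'b'  n14⇒n15  emit P3@[44:47]
[48] read 'c'  n15⇒n6 ·f
[49] read 'b'  n6⇒n5 ·f
[50] read 'b'  n5⇒n2 ·f
[51] read 'a'  n2⇒n3  emit P0@[49:51]
[52] read 'b'  n3⇒n26 ·f
[53] read 'a'  n26⇒n27
[54] read 'c'  n27⇒n28
[55] read 'a'  n28⇒n18 ·f
[56] read 'c'  n18⇒n19
[57] read 'c'  n19⇒n20  emit P4@[53:57]
[58] read 'c'  n20⇒n4 ·f
[59] read 'b'  n4⇒n5
[60] read 'c'  n5⇒n6
[61] read 'c'  n6⇒n7
[62] read 'b'  n7⇒n8  emit P1@[58:62],P3@[59:62]
[63] read 'c'  n8⇒n6 ·f
[64] read 'b'  n6⇒n5 ·f
[65] read 'c'  n5⇒n6
[66] read 'a'  n6⇒n21 ·f
[67] read 'b'  n21⇒n26 ·f
[68] read 'b'  n26⇒n2 ·f
[69] read 'a'  n2⇒n3  emit P0@[67:69]
[70] read 'a'  n3⇒n10 ·f
[71] read 'c'  n10⇒n11
[72] read 'a'  n11⇒n12  emit P2@[68:72]
[73] read 'a'  n12⇒n22 ·f
[74] read 'a'  n22⇒n23

All matches (sorted): [[4,4],[13,0],[16,0],[19,2],[21,4],[30,4],[31,7],[35,4],[41,4],[42,7],[47,3],[51,0],[57,4],[62,1],[62,3],[69,0],[72,2]]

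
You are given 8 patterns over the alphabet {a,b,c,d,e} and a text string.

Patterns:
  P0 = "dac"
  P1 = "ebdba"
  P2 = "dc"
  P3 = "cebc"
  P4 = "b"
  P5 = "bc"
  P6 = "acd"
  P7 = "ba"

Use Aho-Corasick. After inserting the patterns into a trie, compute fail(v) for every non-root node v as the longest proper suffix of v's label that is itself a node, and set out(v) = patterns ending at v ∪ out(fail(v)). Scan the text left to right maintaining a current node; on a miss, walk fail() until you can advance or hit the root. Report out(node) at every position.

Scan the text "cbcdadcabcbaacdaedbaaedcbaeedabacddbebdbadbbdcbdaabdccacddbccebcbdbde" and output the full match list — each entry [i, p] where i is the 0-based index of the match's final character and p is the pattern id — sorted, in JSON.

Construct AC machine:
Trie (insert patterns):
  n0 'ε': a→16 b→14 c→10 d→1 e→4
  n1 'd': a→2 c→9
  n2 'da': c→3
  n3 'dac': ·  ←P0
  n4 'e': b→5
  n5 'eb': d→6
  n6 'ebd': b→7
  n7 'ebdb': a→8
  n8 'ebdba': ·  ←P1
  n9 'dc': ·  ←P2
  n10 'c': e→11
  n11 'ce': b→12
  n12 'ceb': c→13
  n13 'cebc': ·  ←P3
  n14 'b': a→19 c→15  ←P4
  n15 'bc': ·  ←P5
  n16 'a': c→17
  n17 'ac': d→18
  n18 'acd': ·  ←P6
  n19 'ba': ·  ←P7

BFS fail/out derivation:
  n1('d'): parent n0 fail=0; on 'd' 0 → fail=0;  out ∅∪∅=∅
  n4('e'): parent n0 fail=0; on 'e' 0 → fail=0;  out ∅∪∅=∅
  n10('c'): parent n0 fail=0; on 'c' 0 → fail=0;  out ∅∪∅=∅
  n14('b'): parent n0 fail=0; on 'b' 0 → fail=0;  out {4}∪∅={4}
  n16('a'): parent n0 fail=0; on 'a' 0 → fail=0;  out ∅∪∅=∅
  n2('da'): parent n1 fail=0; on 'a' 0 → fail=16;  out ∅∪∅=∅
  n5('eb'): parent n4 fail=0; on 'b' 0 → fail=14;  out ∅∪{4}={4}
  n9('dc'): parent n1 fail=0; on 'c' 0 → fail=10;  out {2}∪∅={2}
  n11('ce'): parent n10 fail=0; on 'e' 0 → fail=4;  out ∅∪∅=∅
  n15('bc'): parent n14 fail=0; on 'c' 0 → fail=10;  out {5}∪∅={5}
  n17('ac'): parent n16 fail=0; on 'c' 0 → fail=10;  out ∅∪∅=∅
  n19('ba'): parent n14 fail=0; on 'a' 0 → fail=16;  out {7}∪∅={7}
  n3('dac'): parent n2 fail=16; on 'c' 16 → fail=17;  out {0}∪∅={0}
  n6('ebd'): parent n5 fail=14; on 'd' 14→0 → fail=1;  out ∅∪∅=∅
  n12('ceb'): parent n11 fail=4; on 'b' 4 → fail=5;  out ∅∪{4}={4}
  n18('acd'): parent n17 fail=10; on 'd' 10→0 → fail=1;  out {6}∪∅={6}
  n7('ebdb'): parent n6 fail=1; on 'b' 1→0 → fail=14;  out ∅∪{4}={4}
  n13('cebc'): parent n12 fail=5; on 'c' 5→14 → fail=15;  out {3}∪{5}={3,5}
  n8('ebdba'): parent n7 fail=14; on 'a' 14 → fail=19;  out {1}∪{7}={1,7}

Scan:
i=0 'c': node 0→10
i=1 'b': node 10→14 (via fail)  emit P4@[1:1]
i=2 'c': node 14→15  emit P5@[1:2]
i=3 'd': node 15→1 (via fail)
i=4 'a': node 1→2
i=5 'd': node 2→1 (via fail)
i=6 'c': node 1→9  emit P2@[5:6]
i=7 'a': node 9→16 (via fail)
i=8 'b': node 16→14 (via fail)  emit P4@[8:8]
i=9 'c': node 14→15  emit P5@[8:9]
i=10 'b': node 15→14 (via fail)  emit P4@[10:10]
i=11 'a': node 14→19  emit P7@[10:11]
i=12 'a': node 19→16 (via fail)
i=13 'c': node 16→17
i=14 'd': node 17→18  emit P6@[12:14]
i=15 'a': node 18→2 (via fail)
i=16 'e': node 2→4 (via fail)
i=17 'd': node 4→1 (via fail)
i=18 'b': node 1→14 (via fail)  emit P4@[18:18]
i=19 'a': node 14→19  emit P7@[18:19]
i=20 'a': node 19→16 (via fail)
i=21 'e': node 16→4 (via fail)
i=22 'd': node 4→1 (via fail)
i=23 'c': node 1→9  emit P2@[22:23]
i=24 'b': node 9→14 (via fail)  emit P4@[24:24]
i=25 'a': node 14→19  emit P7@[24:25]
i=26 'e': node 19→4 (via fail)
i=27 'e': node 4→4 (via fail)
i=28 'd': node 4→1 (via fail)
i=29 'a': node 1→2
i=30 'b': node 2→14 (via fail)  emit P4@[30:30]
i=31 'a': node 14→19  emit P7@[30:31]
i=32 'c': node 19→17 (via fail)
i=33 'd': node 17→18  emit P6@[31:33]
i=34 'd': node 18→1 (via fail)
i=35 'b': node 1→14 (via fail)  emit P4@[35:35]
i=36 'e': node 14→4 (via fail)
i=37 'b': node 4→5  emit P4@[37:37]
i=38 'd': node 5→6
i=39 'b': node 6→7  emit P4@[39:39]
i=40 'a': node 7→8  emit P1@[36:40],P7@[39:40]
i=41 'd': node 8→1 (via fail)
i=42 'b': node 1→14 (via fail)  emit P4@[42:42]
i=43 'b': node 14→14 (via fail)  emit P4@[43:43]
i=44 'd': node 14→1 (via fail)
i=45 'c': node 1→9  emit P2@[44:45]
i=46 'b': node 9→14 (via fail)  emit P4@[46:46]
i=47 'd': node 14→1 (via fail)
i=48 'a': node 1→2
i=49 'a': node 2→16 (via fail)
i=50 'b': node 16→14 (via fail)  emit P4@[50:50]
i=51 'd': node 14→1 (via fail)
i=52 'c': node 1→9  emit P2@[51:52]
i=53 'c': node 9→10 (via fail)
i=54 'a': node 10→16 (via fail)
i=55 'c': node 16→17
i=56 'd': node 17→18  emit P6@[54:56]
i=57 'd': node 18→1 (via fail)
i=58 'b': node 1→14 (via fail)  emit P4@[58:58]
i=59 'c': node 14→15  emit P5@[58:59]
i=60 'c': node 15→10 (via fail)
i=61 'e': node 10→11
i=62 'b': node 11→12  emit P4@[62:62]
i=63 'c': node 12→13  emit P3@[60:63],P5@[62:63]
i=64 'b': node 13→14 (via fail)  emit P4@[64:64]
i=65 'd': node 14→1 (via fail)
i=66 'b': node 1→14 (via fail)  emit P4@[66:66]
i=67 'd': node 14→1 (via fail)
i=68 'e': node 1→4 (via fail)

Result: [[1,4],[2,5],[6,2],[8,4],[9,5],[10,4],[11,7],[14,6],[18,4],[19,7],[23,2],[24,4],[25,7],[30,4],[31,7],[33,6],[35,4],[37,4],[39,4],[40,1],[40,7],[42,4],[43,4],[45,2],[46,4],[50,4],[52,2],[56,6],[58,4],[59,5],[62,4],[63,3],[63,5],[64,4],[66,4]]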